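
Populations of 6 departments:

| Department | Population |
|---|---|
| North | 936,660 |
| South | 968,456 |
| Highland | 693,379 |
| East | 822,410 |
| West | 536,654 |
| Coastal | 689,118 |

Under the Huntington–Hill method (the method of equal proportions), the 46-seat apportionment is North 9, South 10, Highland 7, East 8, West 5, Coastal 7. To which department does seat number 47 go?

Priority for the next seat is population ÷ (√(s·(s+1))).
Priorities: North 98732.633, South 92338.657, Highland 92656.666, East 96921.948, West 97979.167, Coastal 92087.266.
Highest priority: North.

North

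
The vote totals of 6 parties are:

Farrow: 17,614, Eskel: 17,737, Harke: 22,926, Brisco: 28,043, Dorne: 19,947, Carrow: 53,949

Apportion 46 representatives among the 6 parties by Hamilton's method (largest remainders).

Farrow: 5; Eskel: 5; Harke: 7; Brisco: 8; Dorne: 6; Carrow: 15

Standard divisor: 160216 ÷ 46 ≈ 3482.957.
Standard quotas: Farrow 5.0572, Eskel 5.0925, Harke 6.5823, Brisco 8.0515, Dorne 5.7270, Carrow 15.4894.
Lower quotas: Farrow 5, Eskel 5, Harke 6, Brisco 8, Dorne 5, Carrow 15 (sum 44, leaving 2 seats).
Remainders in descending order: Dorne 0.7270, Harke 0.5823, Carrow 0.4894, Eskel 0.0925, Farrow 0.0572, Brisco 0.0515.
Largest remainders: Dorne, Harke receive the extra seats.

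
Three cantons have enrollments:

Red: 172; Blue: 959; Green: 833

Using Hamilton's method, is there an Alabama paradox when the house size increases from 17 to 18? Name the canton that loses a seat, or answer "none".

Red

At 17 seats: Red 2, Blue 8, Green 7.
At 18 seats: Red 1, Blue 9, Green 8.
Red drops from 2 to 1.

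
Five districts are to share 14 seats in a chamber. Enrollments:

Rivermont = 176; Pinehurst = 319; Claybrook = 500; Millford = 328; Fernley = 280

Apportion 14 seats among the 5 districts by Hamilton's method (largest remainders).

Rivermont 2, Pinehurst 3, Claybrook 4, Millford 3, Fernley 2

Total 1603; standard divisor 1603/14 ≈ 114.5.
Standard quotas: Rivermont 1.537, Pinehurst 2.786, Claybrook 4.367, Millford 2.865, Fernley 2.445.
Lower quotas: Rivermont 1, Pinehurst 2, Claybrook 4, Millford 2, Fernley 2 (sum 11, leaving 3 seats).
Remainders in descending order: Millford 0.865, Pinehurst 0.786, Rivermont 0.537, Fernley 0.445, Claybrook 0.367.
The surplus seats go to Millford, Pinehurst, Rivermont.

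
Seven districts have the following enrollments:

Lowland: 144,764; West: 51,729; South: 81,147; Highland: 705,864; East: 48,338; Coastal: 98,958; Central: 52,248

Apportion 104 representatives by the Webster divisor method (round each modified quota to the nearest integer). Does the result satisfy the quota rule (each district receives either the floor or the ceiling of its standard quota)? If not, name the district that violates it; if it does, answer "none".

Standard quotas: Lowland 12.726, West 4.547, South 7.134, Highland 62.051, East 4.249, Coastal 8.699, Central 4.593.
Webster allocation: Lowland 13, West 5, South 7, Highland 61, East 4, Coastal 9, Central 5.
Highland has quota 62.051 (lower 62, upper 63) but receives 61 — outside the quota interval.

Highland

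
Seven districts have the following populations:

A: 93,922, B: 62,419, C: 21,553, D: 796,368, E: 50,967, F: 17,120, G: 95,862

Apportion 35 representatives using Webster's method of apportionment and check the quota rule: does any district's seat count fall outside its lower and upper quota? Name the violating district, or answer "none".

D

Standard quotas: A 2.888, B 1.919, C 0.663, D 24.488, E 1.567, F 0.526, G 2.948.
Webster allocation: A 3, B 2, C 1, D 23, E 2, F 1, G 3.
D has quota 24.488 (lower 24, upper 25) but receives 23 — outside the quota interval.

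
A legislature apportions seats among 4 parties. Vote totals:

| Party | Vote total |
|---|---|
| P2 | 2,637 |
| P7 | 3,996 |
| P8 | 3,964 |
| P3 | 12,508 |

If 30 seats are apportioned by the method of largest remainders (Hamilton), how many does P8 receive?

Total 23105; standard divisor 23105/30 ≈ 770.167.
Standard quotas: P2 3.4239, P7 5.1885, P8 5.1469, P3 16.2406.
Lower quotas: P2 3, P7 5, P8 5, P3 16 (sum 29, leaving 1 seat).
Remainders in descending order: P2 0.4239, P3 0.2406, P7 0.1885, P8 0.1469.
Largest remainder: P2 receives the extra seat.
P8 receives 5.

5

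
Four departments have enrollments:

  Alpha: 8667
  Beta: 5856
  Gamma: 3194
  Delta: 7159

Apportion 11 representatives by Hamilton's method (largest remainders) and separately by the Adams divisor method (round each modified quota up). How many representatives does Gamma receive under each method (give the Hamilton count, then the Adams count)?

Hamilton: Alpha 4, Beta 3, Gamma 1, Delta 3.
Adams: Alpha 3, Beta 3, Gamma 2, Delta 3.
Gamma gets 1 under Hamilton and 2 under Adams.

1 and 2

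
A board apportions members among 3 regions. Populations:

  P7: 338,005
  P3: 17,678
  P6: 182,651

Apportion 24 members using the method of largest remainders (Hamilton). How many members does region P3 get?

The standard divisor is 538334/24 ≈ 22430.583.
Standard quotas: P7 15.0689, P3 0.7881, P6 8.1429.
Lower quotas: P7 15, P3 0, P6 8 (sum 23, leaving 1 seat).
Remainders in descending order: P3 0.7881, P6 0.1429, P7 0.0689.
Largest remainder: P3 receives the extra seat.
P3 receives 1.

1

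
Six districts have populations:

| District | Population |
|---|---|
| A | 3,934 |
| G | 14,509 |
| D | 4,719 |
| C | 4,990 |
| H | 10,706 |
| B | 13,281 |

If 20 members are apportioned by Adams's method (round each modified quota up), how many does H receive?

4

Standard divisor 52139/20 ≈ 2606.95; standard quotas: A 1.509, G 5.566, D 1.810, C 1.914, H 4.107, B 5.094.
Rounding up gives 2, 6, 2, 2, 5, 6 = 23 seats, so the divisor must be adjusted.
With modified divisor 3100: modified quotas A 1.269, G 4.680, D 1.522, C 1.610, H 3.454, B 4.284.
Rounding up: A 2, G 5, D 2, C 2, H 4, B 5 (total 20).
H receives 4.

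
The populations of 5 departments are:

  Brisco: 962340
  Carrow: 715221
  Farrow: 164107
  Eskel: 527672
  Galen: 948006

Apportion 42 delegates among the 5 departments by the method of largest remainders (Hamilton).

The standard divisor is 3317346/42 ≈ 78984.429.
Standard quotas: Brisco 12.1839, Carrow 9.0552, Farrow 2.0777, Eskel 6.6807, Galen 12.0024.
Lower quotas: Brisco 12, Carrow 9, Farrow 2, Eskel 6, Galen 12 (sum 41, leaving 1 seat).
Remainders in descending order: Eskel 0.6807, Brisco 0.1839, Farrow 0.0777, Carrow 0.0552, Galen 0.0024.
The surplus seat goes to Eskel.

Brisco: 12, Carrow: 9, Farrow: 2, Eskel: 7, Galen: 12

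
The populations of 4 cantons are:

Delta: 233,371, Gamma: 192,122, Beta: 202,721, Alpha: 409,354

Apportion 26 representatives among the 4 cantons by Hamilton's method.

Delta 6; Gamma 5; Beta 5; Alpha 10

Standard divisor: 1037568 ÷ 26 ≈ 39906.462.
Standard quotas: Delta 5.8480, Gamma 4.8143, Beta 5.0799, Alpha 10.2578.
Lower quotas: Delta 5, Gamma 4, Beta 5, Alpha 10 (sum 24, leaving 2 seats).
Remainders in descending order: Delta 0.8480, Gamma 0.8143, Alpha 0.2578, Beta 0.0799.
Largest remainders: Delta, Gamma receive the extra seats.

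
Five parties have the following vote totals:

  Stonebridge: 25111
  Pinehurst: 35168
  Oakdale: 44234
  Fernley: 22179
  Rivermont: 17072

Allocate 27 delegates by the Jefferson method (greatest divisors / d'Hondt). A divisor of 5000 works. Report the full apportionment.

With modified divisor 5000: modified quotas Stonebridge 5.022, Pinehurst 7.034, Oakdale 8.847, Fernley 4.436, Rivermont 3.414.
Rounding down: Stonebridge 5, Pinehurst 7, Oakdale 8, Fernley 4, Rivermont 3 (total 27).

Stonebridge 5; Pinehurst 7; Oakdale 8; Fernley 4; Rivermont 3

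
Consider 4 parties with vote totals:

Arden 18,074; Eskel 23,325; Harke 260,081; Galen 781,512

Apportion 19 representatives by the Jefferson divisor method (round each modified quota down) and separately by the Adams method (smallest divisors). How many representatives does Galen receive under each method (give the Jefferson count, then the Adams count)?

15 and 13

Jefferson: Arden 0, Eskel 0, Harke 4, Galen 15.
Adams: Arden 1, Eskel 1, Harke 4, Galen 13.
Galen gets 15 under Jefferson and 13 under Adams.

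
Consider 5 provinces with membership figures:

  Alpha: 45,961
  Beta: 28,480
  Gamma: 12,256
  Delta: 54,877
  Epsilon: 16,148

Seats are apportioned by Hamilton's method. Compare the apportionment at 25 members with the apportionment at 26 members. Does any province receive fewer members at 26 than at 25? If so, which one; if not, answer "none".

At 25 seats: Alpha 7, Beta 4, Gamma 2, Delta 9, Epsilon 3.
At 26 seats: Alpha 7, Beta 5, Gamma 2, Delta 9, Epsilon 3.
No province's allocation decreased.

none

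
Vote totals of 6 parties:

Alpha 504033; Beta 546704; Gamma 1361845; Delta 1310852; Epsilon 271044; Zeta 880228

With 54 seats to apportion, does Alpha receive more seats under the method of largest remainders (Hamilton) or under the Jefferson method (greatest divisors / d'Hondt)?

Hamilton

Hamilton: Alpha 6, Beta 6, Gamma 15, Delta 14, Epsilon 3, Zeta 10.
Jefferson: Alpha 5, Beta 6, Gamma 15, Delta 15, Epsilon 3, Zeta 10.
Alpha gets 6 under Hamilton and 5 under Jefferson.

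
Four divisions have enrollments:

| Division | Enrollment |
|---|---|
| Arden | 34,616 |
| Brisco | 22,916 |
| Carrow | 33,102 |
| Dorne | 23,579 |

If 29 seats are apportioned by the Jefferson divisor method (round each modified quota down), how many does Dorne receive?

6

Standard divisor 114213/29 ≈ 3938.379; standard quotas: Arden 8.789, Brisco 5.819, Carrow 8.405, Dorne 5.987.
Rounding down gives 8, 5, 8, 5 = 26 seats, so the divisor must be adjusted.
With modified divisor 3700: modified quotas Arden 9.356, Brisco 6.194, Carrow 8.946, Dorne 6.373.
Rounding down: Arden 9, Brisco 6, Carrow 8, Dorne 6 (total 29).
Dorne receives 6.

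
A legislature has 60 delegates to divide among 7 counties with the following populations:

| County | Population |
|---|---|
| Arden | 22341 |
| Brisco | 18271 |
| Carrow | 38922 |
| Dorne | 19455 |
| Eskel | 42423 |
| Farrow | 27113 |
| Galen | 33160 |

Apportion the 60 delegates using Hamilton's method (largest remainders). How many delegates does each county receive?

Arden 7, Brisco 5, Carrow 11, Dorne 6, Eskel 13, Farrow 8, Galen 10

Total 201685; standard divisor 201685/60 ≈ 3361.417.
Standard quotas: Arden 6.6463, Brisco 5.4355, Carrow 11.5790, Dorne 5.7877, Eskel 12.6206, Farrow 8.0659, Galen 9.8649.
Lower quotas: Arden 6, Brisco 5, Carrow 11, Dorne 5, Eskel 12, Farrow 8, Galen 9 (sum 56, leaving 4 seats).
Remainders in descending order: Galen 0.8649, Dorne 0.7877, Arden 0.6463, Eskel 0.6206, Carrow 0.5790, Brisco 0.4355, Farrow 0.0659.
Largest remainders: Galen, Dorne, Arden, Eskel receive the extra seats.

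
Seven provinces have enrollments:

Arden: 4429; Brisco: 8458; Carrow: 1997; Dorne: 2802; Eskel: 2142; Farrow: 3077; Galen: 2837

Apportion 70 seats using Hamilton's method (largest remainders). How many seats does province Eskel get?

Standard divisor: 25742 ÷ 70 ≈ 367.743.
Standard quotas: Arden 12.0437, Brisco 22.9998, Carrow 5.4304, Dorne 7.6195, Eskel 5.8247, Farrow 8.3673, Galen 7.7146.
Lower quotas: Arden 12, Brisco 22, Carrow 5, Dorne 7, Eskel 5, Farrow 8, Galen 7 (sum 66, leaving 4 seats).
Remainders in descending order: Brisco 0.9998, Eskel 0.8247, Galen 0.7146, Dorne 0.6195, Carrow 0.4304, Farrow 0.3673, Arden 0.0437.
Largest remainders: Brisco, Eskel, Galen, Dorne receive the extra seats.
Eskel receives 6.

6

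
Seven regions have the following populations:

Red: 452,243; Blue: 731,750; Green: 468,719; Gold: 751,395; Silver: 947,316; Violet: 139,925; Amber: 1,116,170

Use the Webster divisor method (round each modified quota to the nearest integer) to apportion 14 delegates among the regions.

Red=1, Blue=2, Green=2, Gold=2, Silver=3, Violet=0, Amber=4

Standard divisor 4607518/14 ≈ 329108.429; standard quotas: Red 1.374, Blue 2.223, Green 1.424, Gold 2.283, Silver 2.878, Violet 0.425, Amber 3.391.
Rounding to the nearest integer gives 1, 2, 1, 2, 3, 0, 3 = 12 seats, so the divisor must be adjusted.
With modified divisor 307000: modified quotas Red 1.473, Blue 2.384, Green 1.527, Gold 2.448, Silver 3.086, Violet 0.456, Amber 3.636.
Rounding to the nearest integer: Red 1, Blue 2, Green 2, Gold 2, Silver 3, Violet 0, Amber 4 (total 14).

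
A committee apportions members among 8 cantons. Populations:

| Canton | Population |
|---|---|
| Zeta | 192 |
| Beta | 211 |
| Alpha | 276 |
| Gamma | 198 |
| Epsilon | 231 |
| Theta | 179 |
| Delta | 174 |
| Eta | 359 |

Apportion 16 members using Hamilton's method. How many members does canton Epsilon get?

2

Standard divisor: 1820 ÷ 16 ≈ 113.75.
Standard quotas: Zeta 1.688, Beta 1.855, Alpha 2.426, Gamma 1.741, Epsilon 2.031, Theta 1.574, Delta 1.530, Eta 3.156.
Lower quotas: Zeta 1, Beta 1, Alpha 2, Gamma 1, Epsilon 2, Theta 1, Delta 1, Eta 3 (sum 12, leaving 4 seats).
Remainders in descending order: Beta 0.855, Gamma 0.741, Zeta 0.688, Theta 0.574, Delta 0.530, Alpha 0.426, Eta 0.156, Epsilon 0.031.
The surplus seats go to Beta, Gamma, Zeta, Theta.
Epsilon receives 2.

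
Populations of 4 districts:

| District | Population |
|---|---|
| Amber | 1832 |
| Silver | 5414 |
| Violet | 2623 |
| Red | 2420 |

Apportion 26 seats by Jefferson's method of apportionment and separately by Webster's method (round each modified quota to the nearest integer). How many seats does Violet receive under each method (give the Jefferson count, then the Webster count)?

Jefferson: Amber 4, Silver 12, Violet 5, Red 5.
Webster: Amber 4, Silver 11, Violet 6, Red 5.
Violet gets 5 under Jefferson and 6 under Webster.

5 and 6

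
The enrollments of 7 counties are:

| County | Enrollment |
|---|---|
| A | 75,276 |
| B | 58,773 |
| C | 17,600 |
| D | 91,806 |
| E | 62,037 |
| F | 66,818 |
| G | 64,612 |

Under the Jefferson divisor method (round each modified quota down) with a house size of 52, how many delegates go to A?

9

Standard divisor 436922/52 ≈ 8402.346; standard quotas: A 8.959, B 6.995, C 2.095, D 10.926, E 7.383, F 7.952, G 7.690.
Rounding down gives 8, 6, 2, 10, 7, 7, 7 = 47 seats, so the divisor must be adjusted.
With modified divisor 7900: modified quotas A 9.529, B 7.440, C 2.228, D 11.621, E 7.853, F 8.458, G 8.179.
Rounding down: A 9, B 7, C 2, D 11, E 7, F 8, G 8 (total 52).
A receives 9.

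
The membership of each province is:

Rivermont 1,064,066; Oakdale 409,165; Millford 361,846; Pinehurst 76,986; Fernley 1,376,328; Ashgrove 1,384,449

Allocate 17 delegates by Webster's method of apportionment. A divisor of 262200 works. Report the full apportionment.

With modified divisor 262200: modified quotas Rivermont 4.058, Oakdale 1.561, Millford 1.380, Pinehurst 0.294, Fernley 5.249, Ashgrove 5.280.
Rounding to the nearest integer: Rivermont 4, Oakdale 2, Millford 1, Pinehurst 0, Fernley 5, Ashgrove 5 (total 17).

Rivermont 4; Oakdale 2; Millford 1; Pinehurst 0; Fernley 5; Ashgrove 5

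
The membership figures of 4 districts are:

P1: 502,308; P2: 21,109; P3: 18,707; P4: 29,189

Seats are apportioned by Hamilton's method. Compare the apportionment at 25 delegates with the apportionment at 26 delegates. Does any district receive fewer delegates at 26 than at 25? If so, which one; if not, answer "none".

none

At 25 seats: P1 22, P2 1, P3 1, P4 1.
At 26 seats: P1 23, P2 1, P3 1, P4 1.
No district's allocation decreased.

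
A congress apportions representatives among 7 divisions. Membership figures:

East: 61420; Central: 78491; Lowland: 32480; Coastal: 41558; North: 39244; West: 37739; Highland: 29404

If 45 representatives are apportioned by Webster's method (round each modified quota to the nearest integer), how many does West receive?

Standard divisor 320336/45 ≈ 7118.578; standard quotas: East 8.628, Central 11.026, Lowland 4.563, Coastal 5.838, North 5.513, West 5.301, Highland 4.131.
Rounding to the nearest integer gives 9, 11, 5, 6, 6, 5, 4 = 46 seats, so the divisor must be adjusted.
With modified divisor 7180: modified quotas East 8.554, Central 10.932, Lowland 4.524, Coastal 5.788, North 5.466, West 5.256, Highland 4.095.
Rounding to the nearest integer: East 9, Central 11, Lowland 5, Coastal 6, North 5, West 5, Highland 4 (total 45).
West receives 5.

5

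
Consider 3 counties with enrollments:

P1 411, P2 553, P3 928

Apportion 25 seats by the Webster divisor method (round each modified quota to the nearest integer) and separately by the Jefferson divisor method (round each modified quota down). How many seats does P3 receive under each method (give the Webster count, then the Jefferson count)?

Webster: P1 6, P2 7, P3 12.
Jefferson: P1 5, P2 7, P3 13.
P3 gets 12 under Webster and 13 under Jefferson.

12 and 13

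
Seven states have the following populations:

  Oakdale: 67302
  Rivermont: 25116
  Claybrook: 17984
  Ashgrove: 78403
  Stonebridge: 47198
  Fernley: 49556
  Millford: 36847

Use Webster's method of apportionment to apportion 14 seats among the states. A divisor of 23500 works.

With modified divisor 23500: modified quotas Oakdale 2.864, Rivermont 1.069, Claybrook 0.765, Ashgrove 3.336, Stonebridge 2.008, Fernley 2.109, Millford 1.568.
Rounding to the nearest integer: Oakdale 3, Rivermont 1, Claybrook 1, Ashgrove 3, Stonebridge 2, Fernley 2, Millford 2 (total 14).

Oakdale: 3; Rivermont: 1; Claybrook: 1; Ashgrove: 3; Stonebridge: 2; Fernley: 2; Millford: 2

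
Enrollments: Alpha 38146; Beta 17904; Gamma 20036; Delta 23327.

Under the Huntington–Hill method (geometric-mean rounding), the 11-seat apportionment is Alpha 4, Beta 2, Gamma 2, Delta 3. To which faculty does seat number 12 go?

Alpha

Priority for the next seat is population ÷ (√(s·(s+1))).
Priorities: Alpha 8529.705, Beta 7309.277, Gamma 8179.663, Delta 6733.925.
Highest priority: Alpha.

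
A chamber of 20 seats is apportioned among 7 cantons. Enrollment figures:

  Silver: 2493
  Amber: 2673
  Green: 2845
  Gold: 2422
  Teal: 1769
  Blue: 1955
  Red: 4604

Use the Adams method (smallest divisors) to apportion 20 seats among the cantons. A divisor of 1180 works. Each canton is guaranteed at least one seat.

Silver 3, Amber 3, Green 3, Gold 3, Teal 2, Blue 2, Red 4

With modified divisor 1180: modified quotas Silver 2.113, Amber 2.265, Green 2.411, Gold 2.053, Teal 1.499, Blue 1.657, Red 3.902.
Rounding up: Silver 3, Amber 3, Green 3, Gold 3, Teal 2, Blue 2, Red 4 (total 20).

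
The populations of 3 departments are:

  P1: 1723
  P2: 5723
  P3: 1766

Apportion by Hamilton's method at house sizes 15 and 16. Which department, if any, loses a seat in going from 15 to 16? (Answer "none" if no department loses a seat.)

At 15 seats: P1 3, P2 9, P3 3.
At 16 seats: P1 3, P2 10, P3 3.
No department's allocation decreased.

none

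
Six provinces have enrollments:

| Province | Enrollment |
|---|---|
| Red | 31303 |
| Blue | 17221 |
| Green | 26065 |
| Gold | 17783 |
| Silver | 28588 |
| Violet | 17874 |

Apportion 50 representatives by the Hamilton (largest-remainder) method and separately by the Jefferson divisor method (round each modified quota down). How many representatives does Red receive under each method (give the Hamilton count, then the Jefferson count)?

11 and 12

Hamilton: Red 11, Blue 6, Green 9, Gold 7, Silver 10, Violet 7.
Jefferson: Red 12, Blue 6, Green 10, Gold 6, Silver 10, Violet 6.
Red gets 11 under Hamilton and 12 under Jefferson.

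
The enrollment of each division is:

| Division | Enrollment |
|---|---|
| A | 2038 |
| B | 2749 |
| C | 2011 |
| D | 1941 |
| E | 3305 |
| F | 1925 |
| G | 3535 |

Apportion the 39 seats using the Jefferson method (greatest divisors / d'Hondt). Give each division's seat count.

A 5, B 6, C 4, D 4, E 8, F 4, G 8

Standard divisor 17504/39 ≈ 448.821; standard quotas: A 4.541, B 6.125, C 4.481, D 4.325, E 7.364, F 4.289, G 7.876.
Rounding down gives 4, 6, 4, 4, 7, 4, 7 = 36 seats, so the divisor must be adjusted.
With modified divisor 405: modified quotas A 5.032, B 6.788, C 4.965, D 4.793, E 8.160, F 4.753, G 8.728.
Rounding down: A 5, B 6, C 4, D 4, E 8, F 4, G 8 (total 39).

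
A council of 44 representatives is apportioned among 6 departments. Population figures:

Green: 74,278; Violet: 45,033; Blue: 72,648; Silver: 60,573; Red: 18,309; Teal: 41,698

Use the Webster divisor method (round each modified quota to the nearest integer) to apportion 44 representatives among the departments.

Green 10, Violet 6, Blue 10, Silver 9, Red 3, Teal 6

Standard divisor 312539/44 ≈ 7103.159; standard quotas: Green 10.457, Violet 6.340, Blue 10.228, Silver 8.528, Red 2.578, Teal 5.870.
Rounding to the nearest integer gives Green 10, Violet 6, Blue 10, Silver 9, Red 3, Teal 6 — total 44, matching the house size, so no adjustment is needed.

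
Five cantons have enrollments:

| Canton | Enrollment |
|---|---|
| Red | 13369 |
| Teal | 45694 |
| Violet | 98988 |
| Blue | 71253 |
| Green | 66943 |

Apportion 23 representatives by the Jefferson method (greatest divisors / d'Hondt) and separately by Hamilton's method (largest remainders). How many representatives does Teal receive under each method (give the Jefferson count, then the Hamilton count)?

Jefferson: Red 1, Teal 3, Violet 8, Blue 6, Green 5.
Hamilton: Red 1, Teal 4, Violet 8, Blue 5, Green 5.
Teal gets 3 under Jefferson and 4 under Hamilton.

3 and 4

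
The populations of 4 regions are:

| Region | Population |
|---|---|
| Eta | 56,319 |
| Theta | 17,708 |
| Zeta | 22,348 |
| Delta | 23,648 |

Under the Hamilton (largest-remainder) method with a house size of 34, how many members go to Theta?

5

The standard divisor is 120023/34 ≈ 3530.088.
Standard quotas: Eta 15.9540, Theta 5.0163, Zeta 6.3307, Delta 6.6990.
Lower quotas: Eta 15, Theta 5, Zeta 6, Delta 6 (sum 32, leaving 2 seats).
Remainders in descending order: Eta 0.9540, Delta 0.6990, Zeta 0.3307, Theta 0.0163.
The surplus seats go to Eta, Delta.
Theta receives 5.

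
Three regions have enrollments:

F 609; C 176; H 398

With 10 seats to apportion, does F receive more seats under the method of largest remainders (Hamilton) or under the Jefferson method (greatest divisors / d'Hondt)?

Jefferson

Hamilton: F 5, C 2, H 3.
Jefferson: F 6, C 1, H 3.
F gets 5 under Hamilton and 6 under Jefferson.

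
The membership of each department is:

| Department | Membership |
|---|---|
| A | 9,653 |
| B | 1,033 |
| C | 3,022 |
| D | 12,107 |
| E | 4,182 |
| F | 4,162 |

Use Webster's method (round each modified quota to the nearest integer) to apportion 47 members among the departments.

A=13, B=1, C=4, D=17, E=6, F=6

Standard divisor 34159/47 ≈ 726.787; standard quotas: A 13.282, B 1.421, C 4.158, D 16.658, E 5.754, F 5.727.
Rounding to the nearest integer gives A 13, B 1, C 4, D 17, E 6, F 6 — total 47, matching the house size, so no adjustment is needed.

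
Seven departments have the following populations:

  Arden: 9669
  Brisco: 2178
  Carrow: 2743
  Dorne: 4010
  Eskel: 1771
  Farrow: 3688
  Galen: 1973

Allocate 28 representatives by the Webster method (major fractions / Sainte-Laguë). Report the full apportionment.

Arden=11; Brisco=2; Carrow=3; Dorne=4; Eskel=2; Farrow=4; Galen=2

Standard divisor 26032/28 ≈ 929.714; standard quotas: Arden 10.400, Brisco 2.343, Carrow 2.950, Dorne 4.313, Eskel 1.905, Farrow 3.967, Galen 2.122.
Rounding to the nearest integer gives 10, 2, 3, 4, 2, 4, 2 = 27 seats, so the divisor must be adjusted.
With modified divisor 900: modified quotas Arden 10.743, Brisco 2.420, Carrow 3.048, Dorne 4.456, Eskel 1.968, Farrow 4.098, Galen 2.192.
Rounding to the nearest integer: Arden 11, Brisco 2, Carrow 3, Dorne 4, Eskel 2, Farrow 4, Galen 2 (total 28).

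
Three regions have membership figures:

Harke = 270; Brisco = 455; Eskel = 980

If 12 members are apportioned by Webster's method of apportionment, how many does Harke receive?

2

Standard divisor 1705/12 ≈ 142.083; standard quotas: Harke 1.900, Brisco 3.202, Eskel 6.897.
Rounding to the nearest integer gives Harke 2, Brisco 3, Eskel 7 — total 12, matching the house size, so no adjustment is needed.
Harke receives 2.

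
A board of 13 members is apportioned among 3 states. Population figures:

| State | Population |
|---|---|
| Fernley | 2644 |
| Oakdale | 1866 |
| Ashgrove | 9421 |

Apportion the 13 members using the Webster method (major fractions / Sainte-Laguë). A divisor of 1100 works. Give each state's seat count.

Fernley 2; Oakdale 2; Ashgrove 9

With modified divisor 1100: modified quotas Fernley 2.404, Oakdale 1.696, Ashgrove 8.565.
Rounding to the nearest integer: Fernley 2, Oakdale 2, Ashgrove 9 (total 13).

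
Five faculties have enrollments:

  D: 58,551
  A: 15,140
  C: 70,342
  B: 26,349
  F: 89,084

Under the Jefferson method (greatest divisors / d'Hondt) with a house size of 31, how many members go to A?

Standard divisor 259466/31 ≈ 8369.871; standard quotas: D 6.995, A 1.809, C 8.404, B 3.148, F 10.643.
Rounding down gives 6, 1, 8, 3, 10 = 28 seats, so the divisor must be adjusted.
With modified divisor 7700: modified quotas D 7.604, A 1.966, C 9.135, B 3.422, F 11.569.
Rounding down: D 7, A 1, C 9, B 3, F 11 (total 31).
A receives 1.

1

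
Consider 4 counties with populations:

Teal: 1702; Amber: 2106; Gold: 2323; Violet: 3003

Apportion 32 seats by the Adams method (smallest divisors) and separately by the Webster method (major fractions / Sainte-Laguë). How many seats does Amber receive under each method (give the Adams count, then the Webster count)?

Adams: Teal 6, Amber 8, Gold 8, Violet 10.
Webster: Teal 6, Amber 7, Gold 8, Violet 11.
Amber gets 8 under Adams and 7 under Webster.

8 and 7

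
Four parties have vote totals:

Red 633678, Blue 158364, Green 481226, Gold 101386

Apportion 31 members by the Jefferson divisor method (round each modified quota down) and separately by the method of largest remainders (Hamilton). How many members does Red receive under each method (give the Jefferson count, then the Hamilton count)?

Jefferson: Red 15, Blue 3, Green 11, Gold 2.
Hamilton: Red 14, Blue 4, Green 11, Gold 2.
Red gets 15 under Jefferson and 14 under Hamilton.

15 and 14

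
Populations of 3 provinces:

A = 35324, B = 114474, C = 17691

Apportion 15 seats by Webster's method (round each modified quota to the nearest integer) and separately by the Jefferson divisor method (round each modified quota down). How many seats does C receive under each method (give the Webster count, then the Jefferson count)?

2 and 1

Webster: A 3, B 10, C 2.
Jefferson: A 3, B 11, C 1.
C gets 2 under Webster and 1 under Jefferson.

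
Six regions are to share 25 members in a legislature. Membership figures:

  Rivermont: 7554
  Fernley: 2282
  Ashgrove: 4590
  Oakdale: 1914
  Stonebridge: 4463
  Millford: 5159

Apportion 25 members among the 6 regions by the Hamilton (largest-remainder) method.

The standard divisor is 25962/25 ≈ 1038.48.
Standard quotas: Rivermont 7.2741, Fernley 2.1974, Ashgrove 4.4199, Oakdale 1.8431, Stonebridge 4.2976, Millford 4.9678.
Lower quotas: Rivermont 7, Fernley 2, Ashgrove 4, Oakdale 1, Stonebridge 4, Millford 4 (sum 22, leaving 3 seats).
Remainders in descending order: Millford 0.9678, Oakdale 0.8431, Ashgrove 0.4199, Stonebridge 0.2976, Rivermont 0.2741, Fernley 0.1974.
The surplus seats go to Millford, Oakdale, Ashgrove.

Rivermont: 7; Fernley: 2; Ashgrove: 5; Oakdale: 2; Stonebridge: 4; Millford: 5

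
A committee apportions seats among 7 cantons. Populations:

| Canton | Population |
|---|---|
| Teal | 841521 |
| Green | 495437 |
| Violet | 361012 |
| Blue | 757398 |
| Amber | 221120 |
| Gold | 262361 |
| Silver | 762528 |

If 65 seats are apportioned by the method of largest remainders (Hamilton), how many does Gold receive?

Standard divisor: 3701377 ÷ 65 ≈ 56944.262.
Standard quotas: Teal 14.7780, Green 8.7004, Violet 6.3397, Blue 13.3007, Amber 3.8831, Gold 4.6073, Silver 13.3908.
Lower quotas: Teal 14, Green 8, Violet 6, Blue 13, Amber 3, Gold 4, Silver 13 (sum 61, leaving 4 seats).
Remainders in descending order: Amber 0.8831, Teal 0.7780, Green 0.7004, Gold 0.6073, Silver 0.3908, Violet 0.3397, Blue 0.3007.
Largest remainders: Amber, Teal, Green, Gold receive the extra seats.
Gold receives 5.

5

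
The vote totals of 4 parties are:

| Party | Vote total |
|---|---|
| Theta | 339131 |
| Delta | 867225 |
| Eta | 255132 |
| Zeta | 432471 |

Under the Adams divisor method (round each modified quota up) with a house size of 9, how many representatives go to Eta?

1

Standard divisor 1893959/9 ≈ 210439.889; standard quotas: Theta 1.612, Delta 4.121, Eta 1.212, Zeta 2.055.
Rounding up gives 2, 5, 2, 3 = 12 seats, so the divisor must be adjusted.
With modified divisor 272100: modified quotas Theta 1.246, Delta 3.187, Eta 0.938, Zeta 1.589.
Rounding up: Theta 2, Delta 4, Eta 1, Zeta 2 (total 9).
Eta receives 1.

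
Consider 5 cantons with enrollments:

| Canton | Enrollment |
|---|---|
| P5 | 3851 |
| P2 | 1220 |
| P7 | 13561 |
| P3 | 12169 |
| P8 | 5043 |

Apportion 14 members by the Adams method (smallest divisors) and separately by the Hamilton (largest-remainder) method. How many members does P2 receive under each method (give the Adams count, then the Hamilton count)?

Adams: P5 2, P2 1, P7 5, P3 4, P8 2.
Hamilton: P5 2, P2 0, P7 5, P3 5, P8 2.
P2 gets 1 under Adams and 0 under Hamilton.

1 and 0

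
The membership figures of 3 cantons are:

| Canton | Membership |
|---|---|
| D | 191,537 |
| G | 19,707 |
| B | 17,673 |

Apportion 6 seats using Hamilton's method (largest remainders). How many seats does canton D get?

5

The standard divisor is 228917/6 ≈ 38152.833.
Standard quotas: D 5.0203, G 0.5165, B 0.4632.
Lower quotas: D 5, G 0, B 0 (sum 5, leaving 1 seat).
Remainders in descending order: G 0.5165, B 0.4632, D 0.0203.
Largest remainder: G receives the extra seat.
D receives 5.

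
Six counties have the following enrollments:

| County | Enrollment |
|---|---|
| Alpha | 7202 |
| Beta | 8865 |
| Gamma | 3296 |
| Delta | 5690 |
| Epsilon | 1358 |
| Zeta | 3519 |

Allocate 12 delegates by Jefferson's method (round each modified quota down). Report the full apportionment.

Standard divisor 29930/12 ≈ 2494.167; standard quotas: Alpha 2.888, Beta 3.554, Gamma 1.321, Delta 2.281, Epsilon 0.544, Zeta 1.411.
Rounding down gives 2, 3, 1, 2, 0, 1 = 9 seats, so the divisor must be adjusted.
With modified divisor 1850: modified quotas Alpha 3.893, Beta 4.792, Gamma 1.782, Delta 3.076, Epsilon 0.734, Zeta 1.902.
Rounding down: Alpha 3, Beta 4, Gamma 1, Delta 3, Epsilon 0, Zeta 1 (total 12).

Alpha: 3, Beta: 4, Gamma: 1, Delta: 3, Epsilon: 0, Zeta: 1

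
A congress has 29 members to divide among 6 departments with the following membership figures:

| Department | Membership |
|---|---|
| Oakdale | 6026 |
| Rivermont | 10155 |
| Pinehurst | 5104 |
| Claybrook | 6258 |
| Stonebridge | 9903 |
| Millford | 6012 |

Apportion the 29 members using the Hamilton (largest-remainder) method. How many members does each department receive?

Standard divisor: 43458 ÷ 29 ≈ 1498.552.
Standard quotas: Oakdale 4.0212, Rivermont 6.7765, Pinehurst 3.4060, Claybrook 4.1760, Stonebridge 6.6084, Millford 4.0119.
Lower quotas: Oakdale 4, Rivermont 6, Pinehurst 3, Claybrook 4, Stonebridge 6, Millford 4 (sum 27, leaving 2 seats).
Remainders in descending order: Rivermont 0.7765, Stonebridge 0.6084, Pinehurst 0.4060, Claybrook 0.1760, Oakdale 0.0212, Millford 0.0119.
The surplus seats go to Rivermont, Stonebridge.

Oakdale=4, Rivermont=7, Pinehurst=3, Claybrook=4, Stonebridge=7, Millford=4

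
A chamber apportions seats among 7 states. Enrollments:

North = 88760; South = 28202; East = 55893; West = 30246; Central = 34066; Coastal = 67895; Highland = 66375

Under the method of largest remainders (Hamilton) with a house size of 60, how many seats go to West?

5

Total 371437; standard divisor 371437/60 ≈ 6190.617.
Standard quotas: North 14.3378, South 4.5556, East 9.0287, West 4.8858, Central 5.5028, Coastal 10.9674, Highland 10.7219.
Lower quotas: North 14, South 4, East 9, West 4, Central 5, Coastal 10, Highland 10 (sum 56, leaving 4 seats).
Remainders in descending order: Coastal 0.9674, West 0.8858, Highland 0.7219, South 0.5556, Central 0.5028, North 0.3378, East 0.0287.
Largest remainders: Coastal, West, Highland, South receive the extra seats.
West receives 5.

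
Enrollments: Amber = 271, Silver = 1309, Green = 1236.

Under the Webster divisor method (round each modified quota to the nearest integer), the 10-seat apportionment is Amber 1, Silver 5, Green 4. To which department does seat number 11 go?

Priority for the next seat is population ÷ (current seats + 0.5).
Priorities: Amber 180.667, Silver 238.000, Green 274.667.
Highest priority: Green.

Green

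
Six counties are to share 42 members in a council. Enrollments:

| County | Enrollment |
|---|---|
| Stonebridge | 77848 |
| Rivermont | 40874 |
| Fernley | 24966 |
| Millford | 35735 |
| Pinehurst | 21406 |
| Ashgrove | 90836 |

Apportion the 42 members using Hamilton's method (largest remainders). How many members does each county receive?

Stonebridge=11; Rivermont=6; Fernley=4; Millford=5; Pinehurst=3; Ashgrove=13

The standard divisor is 291665/42 ≈ 6944.405.
Standard quotas: Stonebridge 11.2102, Rivermont 5.8859, Fernley 3.5951, Millford 5.1459, Pinehurst 3.0825, Ashgrove 13.0805.
Lower quotas: Stonebridge 11, Rivermont 5, Fernley 3, Millford 5, Pinehurst 3, Ashgrove 13 (sum 40, leaving 2 seats).
Remainders in descending order: Rivermont 0.8859, Fernley 0.5951, Stonebridge 0.2102, Millford 0.1459, Pinehurst 0.0825, Ashgrove 0.0805.
Largest remainders: Rivermont, Fernley receive the extra seats.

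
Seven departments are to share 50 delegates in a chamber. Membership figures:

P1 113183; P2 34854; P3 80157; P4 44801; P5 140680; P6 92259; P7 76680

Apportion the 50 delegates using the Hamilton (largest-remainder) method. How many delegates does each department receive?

P1: 10, P2: 3, P3: 7, P4: 4, P5: 12, P6: 8, P7: 6

Total 582614; standard divisor 582614/50 ≈ 11652.28.
Standard quotas: P1 9.7134, P2 2.9912, P3 6.8791, P4 3.8448, P5 12.0732, P6 7.9177, P7 6.5807.
Lower quotas: P1 9, P2 2, P3 6, P4 3, P5 12, P6 7, P7 6 (sum 45, leaving 5 seats).
Remainders in descending order: P2 0.9912, P6 0.9177, P3 0.8791, P4 0.8448, P1 0.7134, P7 0.5807, P5 0.0732.
Largest remainders: P2, P6, P3, P4, P1 receive the extra seats.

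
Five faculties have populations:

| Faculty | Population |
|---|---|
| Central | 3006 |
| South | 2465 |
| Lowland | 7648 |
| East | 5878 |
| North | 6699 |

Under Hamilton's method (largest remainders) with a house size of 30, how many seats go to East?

7

Total 25696; standard divisor 25696/30 ≈ 856.533.
Standard quotas: Central 3.5095, South 2.8779, Lowland 8.9290, East 6.8625, North 7.8211.
Lower quotas: Central 3, South 2, Lowland 8, East 6, North 7 (sum 26, leaving 4 seats).
Remainders in descending order: Lowland 0.9290, South 0.8779, East 0.8625, North 0.8211, Central 0.5095.
Largest remainders: Lowland, South, East, North receive the extra seats.
East receives 7.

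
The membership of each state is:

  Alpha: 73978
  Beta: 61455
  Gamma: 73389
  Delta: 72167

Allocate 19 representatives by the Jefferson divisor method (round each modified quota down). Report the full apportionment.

Standard divisor 280989/19 ≈ 14788.895; standard quotas: Alpha 5.002, Beta 4.155, Gamma 4.962, Delta 4.880.
Rounding down gives 5, 4, 4, 4 = 17 seats, so the divisor must be adjusted.
With modified divisor 13400: modified quotas Alpha 5.521, Beta 4.586, Gamma 5.477, Delta 5.386.
Rounding down: Alpha 5, Beta 4, Gamma 5, Delta 5 (total 19).

Alpha=5, Beta=4, Gamma=5, Delta=5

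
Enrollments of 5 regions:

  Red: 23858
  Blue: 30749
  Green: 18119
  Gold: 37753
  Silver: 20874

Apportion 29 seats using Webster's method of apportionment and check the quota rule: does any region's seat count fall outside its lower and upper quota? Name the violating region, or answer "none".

none

Standard quotas: Red 5.267, Blue 6.789, Green 4.000, Gold 8.335, Silver 4.609.
Webster allocation: Red 5, Blue 7, Green 4, Gold 8, Silver 5.
Every allocation lies between the lower and upper quota.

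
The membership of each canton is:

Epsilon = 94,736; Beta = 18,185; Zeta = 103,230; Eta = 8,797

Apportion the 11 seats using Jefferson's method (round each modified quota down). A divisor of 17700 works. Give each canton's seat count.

Epsilon 5; Beta 1; Zeta 5; Eta 0

With modified divisor 17700: modified quotas Epsilon 5.352, Beta 1.027, Zeta 5.832, Eta 0.497.
Rounding down: Epsilon 5, Beta 1, Zeta 5, Eta 0 (total 11).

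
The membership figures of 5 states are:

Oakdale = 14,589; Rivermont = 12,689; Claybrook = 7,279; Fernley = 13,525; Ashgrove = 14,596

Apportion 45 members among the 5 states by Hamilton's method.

The standard divisor is 62678/45 ≈ 1392.844.
Standard quotas: Oakdale 10.4742, Rivermont 9.1101, Claybrook 5.2260, Fernley 9.7103, Ashgrove 10.4793.
Lower quotas: Oakdale 10, Rivermont 9, Claybrook 5, Fernley 9, Ashgrove 10 (sum 43, leaving 2 seats).
Remainders in descending order: Fernley 0.7103, Ashgrove 0.4793, Oakdale 0.4742, Claybrook 0.2260, Rivermont 0.1101.
Largest remainders: Fernley, Ashgrove receive the extra seats.

Oakdale 10, Rivermont 9, Claybrook 5, Fernley 10, Ashgrove 11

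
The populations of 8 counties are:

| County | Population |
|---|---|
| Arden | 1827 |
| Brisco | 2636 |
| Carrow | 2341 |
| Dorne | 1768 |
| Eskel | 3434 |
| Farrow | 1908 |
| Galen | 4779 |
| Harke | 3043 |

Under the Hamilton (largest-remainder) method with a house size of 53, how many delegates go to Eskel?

8

Total 21736; standard divisor 21736/53 ≈ 410.113.
Standard quotas: Arden 4.455, Brisco 6.427, Carrow 5.708, Dorne 4.311, Eskel 8.373, Farrow 4.652, Galen 11.653, Harke 7.420.
Lower quotas: Arden 4, Brisco 6, Carrow 5, Dorne 4, Eskel 8, Farrow 4, Galen 11, Harke 7 (sum 49, leaving 4 seats).
Remainders in descending order: Carrow 0.708, Galen 0.653, Farrow 0.652, Arden 0.455, Brisco 0.427, Harke 0.420, Eskel 0.373, Dorne 0.311.
Largest remainders: Carrow, Galen, Farrow, Arden receive the extra seats.
Eskel receives 8.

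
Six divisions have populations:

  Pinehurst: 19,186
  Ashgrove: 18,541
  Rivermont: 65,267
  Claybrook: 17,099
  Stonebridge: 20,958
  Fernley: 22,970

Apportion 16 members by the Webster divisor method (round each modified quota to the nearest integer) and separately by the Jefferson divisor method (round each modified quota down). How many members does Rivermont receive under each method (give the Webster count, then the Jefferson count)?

Webster: Pinehurst 2, Ashgrove 2, Rivermont 6, Claybrook 2, Stonebridge 2, Fernley 2.
Jefferson: Pinehurst 2, Ashgrove 2, Rivermont 7, Claybrook 1, Stonebridge 2, Fernley 2.
Rivermont gets 6 under Webster and 7 under Jefferson.

6 and 7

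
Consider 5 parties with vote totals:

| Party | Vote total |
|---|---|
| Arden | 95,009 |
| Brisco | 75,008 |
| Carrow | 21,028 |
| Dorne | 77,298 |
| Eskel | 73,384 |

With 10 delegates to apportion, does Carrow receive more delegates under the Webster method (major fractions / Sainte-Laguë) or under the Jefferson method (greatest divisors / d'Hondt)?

Webster

Webster: Arden 3, Brisco 2, Carrow 1, Dorne 2, Eskel 2.
Jefferson: Arden 3, Brisco 2, Carrow 0, Dorne 3, Eskel 2.
Carrow gets 1 under Webster and 0 under Jefferson.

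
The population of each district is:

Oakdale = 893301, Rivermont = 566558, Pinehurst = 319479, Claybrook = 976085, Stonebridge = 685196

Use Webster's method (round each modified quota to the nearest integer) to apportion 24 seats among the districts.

Standard divisor 3440619/24 ≈ 143359.125; standard quotas: Oakdale 6.231, Rivermont 3.952, Pinehurst 2.229, Claybrook 6.809, Stonebridge 4.780.
Rounding to the nearest integer gives Oakdale 6, Rivermont 4, Pinehurst 2, Claybrook 7, Stonebridge 5 — total 24, matching the house size, so no adjustment is needed.

Oakdale 6, Rivermont 4, Pinehurst 2, Claybrook 7, Stonebridge 5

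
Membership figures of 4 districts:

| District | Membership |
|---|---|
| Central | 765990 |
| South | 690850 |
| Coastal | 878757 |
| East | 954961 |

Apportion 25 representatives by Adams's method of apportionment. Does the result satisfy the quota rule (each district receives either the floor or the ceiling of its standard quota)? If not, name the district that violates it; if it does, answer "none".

Standard quotas: Central 5.820, South 5.249, Coastal 6.676, East 7.255.
Adams allocation: Central 6, South 5, Coastal 7, East 7.
Every allocation lies between the lower and upper quota.

none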